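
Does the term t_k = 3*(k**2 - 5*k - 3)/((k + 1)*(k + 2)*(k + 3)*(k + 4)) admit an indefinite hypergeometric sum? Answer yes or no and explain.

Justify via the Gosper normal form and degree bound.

Yes. s_k = k*(-k**2 - 12*k - 5)/(2*(k + 1)*(k + 2)*(k + 3)).

Compute t_(k+1)/t_k: get (k**3 - 2*k**2 - 10*k - 7)/(k**3 - 28*k - 15).
A = k + 1, B = k + 5, C = k**2 - 5*k - 3.
Solve (k + 1)·f(k+1) − (k + 4)·f(k) = k**2 - 5*k - 3.
From deg A=1, deg B=1, deg C=2: d=3.
Match coefficients ⇒ f(k) = -k*(k**2 + 12*k + 5)/6.
Then R = B(k−1)f/C = -k*(k + 4)*(k**2 + 12*k + 5)/(6*(k**2 - 5*k - 3)), so s_k = R(k)·t_k = k*(-k**2 - 12*k - 5)/(2*(k + 1)*(k + 2)*(k + 3)).
Verify: 3*(k**2 - 5*k - 3)/(k**4 + 10*k**3 + 35*k**2 + 50*k + 24) matches t_k.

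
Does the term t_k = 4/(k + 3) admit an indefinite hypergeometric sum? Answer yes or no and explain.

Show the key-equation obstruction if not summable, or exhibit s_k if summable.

No — key equation has no polynomial f.

Compute t_(k+1)/t_k: get (k + 3)/(k + 4).
Gosper form: A/B · C(k+1)/C(k) with A=k + 3, B=k + 4, C=1.
f must satisfy (k + 3)·f(k+1) − (k + 3)·f(k) = 1.
Bound: deg f ≤ 0.
f = c0 ⇒ A·f(k+1) − B(k−1)·f(k) − C = -1. The system {-1 = 0} is inconsistent; no antidifference.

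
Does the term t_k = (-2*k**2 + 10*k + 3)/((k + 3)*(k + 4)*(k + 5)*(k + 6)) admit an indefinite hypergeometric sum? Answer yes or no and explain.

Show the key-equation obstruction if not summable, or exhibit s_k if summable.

Yes. s_k = k*(-k**2 + 28*k - 7)/(20*(k + 3)*(k + 4)*(k + 5)).

t_(k+1)/t_k = (2*k**3 - 29*k - 33)/(2*k**3 + 4*k**2 - 73*k - 21).
Normal form (A,B,C) = (k + 3, k + 7, k**2 - 5*k - 3/2).
Solve (k + 3)·f(k+1) − (k + 6)·f(k) = k**2 - 5*k - 3/2.
Degrees (1,1,2) ⇒ d ≤ 3.
Coefficient equations give f(k) = k*(k**2 - 28*k + 7)/40.
Get s_k = R·t_k = k*(-k**2 + 28*k - 7)/(20*(k + 3)*(k + 4)*(k + 5)) with R(k) = B(k−1)f(k)/C(k) = k*(k + 6)*(k**2 - 28*k + 7)/(20*(2*k**2 - 10*k - 3)).
Verify: (-2*k**2 + 10*k + 3)/(k**4 + 18*k**3 + 119*k**2 + 342*k + 360) matches t_k.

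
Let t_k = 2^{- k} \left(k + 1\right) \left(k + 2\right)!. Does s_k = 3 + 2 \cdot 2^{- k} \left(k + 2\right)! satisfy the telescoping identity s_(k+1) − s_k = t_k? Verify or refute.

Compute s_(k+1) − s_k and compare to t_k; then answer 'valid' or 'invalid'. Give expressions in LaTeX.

Valid — Δs_k = t_k.

s_(k+1) = 2*2**(-k - 1)*factorial(k + 3) + 3
s_(k+1) − s_k = (k + 1)*factorial(k + 2)/2**k
(s_(k+1) − s_k) − t_k = 0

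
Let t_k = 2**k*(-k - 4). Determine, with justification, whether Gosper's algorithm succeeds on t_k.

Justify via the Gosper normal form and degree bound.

r(k) = 2*(k + 5)/(k + 4) after simplifying.
Take A(k)=2, B(k)=1, C(k)=k + 4.
f must satisfy (2)·f(k+1) − (1)·f(k) = k + 4.
Degrees (0,0,1) ⇒ d ≤ 1.
Solving with deg f ≤ 1: f(k) = k + 2.
Then R = B(k−1)f/C = (k + 2)/(k + 4), so s_k = R(k)·t_k = 2**k*(-k - 2).
Check: Δs_k = 2**k*(-k - 4). ✓

Yes. s_k = 2**k*(-k - 2).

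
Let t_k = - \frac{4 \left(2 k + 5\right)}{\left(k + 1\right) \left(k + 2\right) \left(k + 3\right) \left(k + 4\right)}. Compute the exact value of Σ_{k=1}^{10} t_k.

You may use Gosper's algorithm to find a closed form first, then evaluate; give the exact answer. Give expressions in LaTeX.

Σ = -10/21

t_(k+1)/t_k = (k + 1)*(2*k + 7)/((k + 5)*(2*k + 5)).
Gosper form: A/B · C(k+1)/C(k) with A=k + 1, B=k + 5, C=k + 5/2.
f must satisfy (k + 1)·f(k+1) − (k + 4)·f(k) = k + 5/2.
d = 3 from the (1,1,1) case.
Match coefficients ⇒ f(k) = k*(k + 2)*(k + 4)/6.
Get s_k = R·t_k = 4*k*(-k - 4)/(3*(k**2 + 4*k + 3)) with R(k) = B(k−1)f(k)/C(k) = k*(k + 2)*(k + 4)**2/(3*(2*k + 5)).
Verify: 4*(-2*k - 5)/(k**4 + 10*k**3 + 35*k**2 + 50*k + 24) matches t_k.
Sum = s_(11) − s_(1); s_(11) = -55/42, s_(1) = -5/6 ⇒ -10/21.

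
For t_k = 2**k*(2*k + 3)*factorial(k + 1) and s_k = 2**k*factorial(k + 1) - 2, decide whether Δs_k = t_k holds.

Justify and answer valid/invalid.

Valid: the claim telescopes to t_k.

s_(k+1) = 2**(k + 1)*factorial(k + 2) - 2
s_(k+1) − s_k = 2**k*(2*k + 3)*factorial(k + 1)
(s_(k+1) − s_k) − t_k = 0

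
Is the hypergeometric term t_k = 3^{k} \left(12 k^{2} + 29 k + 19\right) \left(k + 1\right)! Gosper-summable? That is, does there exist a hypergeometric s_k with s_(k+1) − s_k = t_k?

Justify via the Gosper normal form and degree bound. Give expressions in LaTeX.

t_(k+1)/t_k = 3*(12*k**3 + 77*k**2 + 166*k + 120)/(12*k**2 + 29*k + 19).
Factor: A=3*k + 6; B=1; C=k**2 + 29*k/12 + 19/12.
Need (3*k + 6)·f(k+1) − (1)·f(k) = k**2 + 29*k/12 + 19/12.
Degrees (1,0,2) ⇒ d ≤ 1.
Coefficient equations give f(k) = (4*k - 1)/12.
Get s_k = R·t_k = 3**k*(4*k - 1)*factorial(k + 1) with R(k) = B(k−1)f(k)/C(k) = (4*k - 1)/(12*k**2 + 29*k + 19).
Δs = 3**k*(12*k**2 + 29*k + 19)*factorial(k + 1), as required.

Yes. s_k = 3^{k} \left(4 k - 1\right) \left(k + 1\right)!.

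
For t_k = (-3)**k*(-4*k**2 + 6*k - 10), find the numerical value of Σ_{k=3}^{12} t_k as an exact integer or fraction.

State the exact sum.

Step 1: r(k) = 3*(3*k - 2*(k + 1)**2 - 2)/(2*k**2 - 3*k + 5).
Gosper form: A/B · C(k+1)/C(k) with A=-3, B=1, C=k**2 - 3*k/2 + 5/2.
Key eq: (-3)·f(k+1) = (1)·f(k) + (k**2 - 3*k/2 + 5/2).
From deg A=0, deg B=0, deg C=2: d=2.
A polynomial solution: f(k) = -(k**2 - 3*k + 4)/4.
So s_k = (B(k−1)f/C)·t_k = (-(k**2 - 3*k + 4)/(2*(2*k**2 - 3*k + 5)))·t_k = (-3)**k*(k**2 - 3*k + 4).
s_(k+1) − s_k = (-3)**k*(-4*k**2 + 6*k - 10) = t_k.
Sum = s_(13) − s_(3); s_(13) = -213639282, s_(3) = -108 ⇒ -213639174.

Σ = -213639174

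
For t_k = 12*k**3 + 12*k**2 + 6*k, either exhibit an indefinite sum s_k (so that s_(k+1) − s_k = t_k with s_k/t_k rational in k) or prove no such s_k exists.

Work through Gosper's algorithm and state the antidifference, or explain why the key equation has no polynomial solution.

s_k = 3*k**4 - 2*k**3 - k

Step 1: r(k) = (2*k**3 + 8*k**2 + 11*k + 5)/(k*(2*k**2 + 2*k + 1)).
Gosper form: A/B · C(k+1)/C(k) with A=1, B=1, C=k**3 + k**2 + k/2.
Set up (1)·f(k+1) − (1)·f(k) − (k**3 + k**2 + k/2) = 0.
d = 4 from the (0,0,3) case.
Match coefficients ⇒ f(k) = k*(k - 1)*(3*k**2 + k + 1)/12.
Certificate R = B(k−1)f/C = (k - 1)*(3*k**2 + k + 1)/(6*(2*k**2 + 2*k + 1)) gives s_k = 3*k**4 - 2*k**3 - k.
s_(k+1) − s_k = 6*k*(2*k**2 + 2*k + 1) = t_k.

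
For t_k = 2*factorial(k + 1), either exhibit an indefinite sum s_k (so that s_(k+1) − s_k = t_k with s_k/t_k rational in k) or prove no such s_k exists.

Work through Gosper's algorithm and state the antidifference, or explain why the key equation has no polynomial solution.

r(k) = k + 2 after simplifying.
Take A(k)=k + 2, B(k)=1, C(k)=1.
Need (k + 2)·f(k+1) − (1)·f(k) = 1.
Bound: deg f ≤ -1.
deg f ≤ -1 is impossible — no certificate.

no hypergeometric antidifference exists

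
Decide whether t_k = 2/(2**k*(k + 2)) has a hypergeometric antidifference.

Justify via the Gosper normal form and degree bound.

The ratio is (k + 2)/(2*(k + 3)).
So A=k/2 + 1 and B=k + 3, with C=1.
Set up (k/2 + 1)·f(k+1) − (k + 2)·f(k) − (1) = 0.
deg f ≤ -1 (via 1,1,0).
d = -1 < 0 ⇒ no nonzero polynomial f; not summable.

No — negative degree bound, so no certificate f.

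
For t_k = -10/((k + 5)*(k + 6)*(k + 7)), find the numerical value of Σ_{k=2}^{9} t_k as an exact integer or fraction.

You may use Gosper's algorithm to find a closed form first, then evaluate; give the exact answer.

r(k) = (k + 5)/(k + 8) after simplifying.
Take A(k)=k + 5, B(k)=k + 8, C(k)=1.
Set up (k + 5)·f(k+1) − (k + 7)·f(k) − (1) = 0.
d = 2 from the (1,1,0) case.
Coefficient equations give f(k) = k*(k + 11)/60.
Then R = B(k−1)f/C = k*(k + 7)*(k + 11)/60, so s_k = R(k)·t_k = k*(-k - 11)/(6*(k + 5)*(k + 6)).
Check: Δs_k = -10/(k**3 + 18*k**2 + 107*k + 210). ✓
Sum = s_(10) − s_(2); s_(10) = -7/48, s_(2) = -13/168 ⇒ -23/336.

Σ = -23/336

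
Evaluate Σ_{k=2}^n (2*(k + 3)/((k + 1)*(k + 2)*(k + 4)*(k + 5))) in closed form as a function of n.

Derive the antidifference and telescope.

S(n) = (n**2 + 7*n - 8)/(18*(n**2 + 7*n + 10))

The ratio is (k + 1)*(k + 4)**2/((k + 3)**2*(k + 6)).
A = k + 1, B = k + 6, C = k**2 + 6*k + 9.
Key eq: (k + 1)·f(k+1) = (k + 5)·f(k) + (k**2 + 6*k + 9).
Degrees (1,1,2) ⇒ d ≤ 4.
Match coefficients ⇒ f(k) = k*(k + 2)*(k + 3)*(k + 5)/8.
Get s_k = R·t_k = k*(k + 5)/(4*(k**2 + 5*k + 4)) with R(k) = B(k−1)f(k)/C(k) = k*(k + 2)*(k + 5)**2/(8*(k + 3)).
Verify: 2*(k + 3)/(k**4 + 12*k**3 + 49*k**2 + 78*k + 40) matches t_k.
Telescope: S(n) = s_(n+1) − s_(2) = (n**2 + 7*n + 6)/(4*(n**2 + 7*n + 10)) − (7/36) = (n**2 + 7*n - 8)/(18*(n**2 + 7*n + 10)).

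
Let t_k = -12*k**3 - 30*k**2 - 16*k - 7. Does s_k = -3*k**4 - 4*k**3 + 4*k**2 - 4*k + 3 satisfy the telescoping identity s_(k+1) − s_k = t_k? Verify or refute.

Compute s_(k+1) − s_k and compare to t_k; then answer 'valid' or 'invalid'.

s_(k+1) = -3*k**4 - 16*k**3 - 26*k**2 - 20*k - 4
s_(k+1) − s_k = -12*k**3 - 30*k**2 - 16*k - 7
(s_(k+1) − s_k) − t_k = 0

valid; difference matches t_k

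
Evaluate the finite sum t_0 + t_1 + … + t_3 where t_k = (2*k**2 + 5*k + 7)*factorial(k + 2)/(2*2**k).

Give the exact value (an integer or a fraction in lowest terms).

Σ = 403

The ratio is (k + 3)*(5*k + 2*(k + 1)**2 + 12)/(2*(2*k**2 + 5*k + 7)).
Normal form (A,B,C) = (k/2 + 3/2, 1, k**2 + 5*k/2 + 7/2).
Key eq: (k/2 + 3/2)·f(k+1) = (1)·f(k) + (k**2 + 5*k/2 + 7/2).
deg f ≤ 1 (via 1,0,2).
Coefficient equations give f(k) = 2*k + 1.
Then R = B(k−1)f/C = 2*(2*k + 1)/(2*k**2 + 5*k + 7), so s_k = R(k)·t_k = (2*k + 1)*factorial(k + 2)/2**k.
s_(k+1) − s_k = (2*k**2 + 5*k + 7)*factorial(k + 2)/(2*2**k) = t_k.
Evaluate s at k=4 and k=0: 405 and 2; difference 403.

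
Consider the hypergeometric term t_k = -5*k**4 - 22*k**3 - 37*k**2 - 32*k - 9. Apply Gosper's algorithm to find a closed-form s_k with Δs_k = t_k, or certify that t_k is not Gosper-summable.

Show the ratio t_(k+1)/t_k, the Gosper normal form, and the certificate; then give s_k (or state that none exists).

t_(k+1)/t_k = (5*k**4 + 42*k**3 + 133*k**2 + 192*k + 105)/(5*k**4 + 22*k**3 + 37*k**2 + 32*k + 9).
Gosper form: A/B · C(k+1)/C(k) with A=1, B=1, C=k**4 + 22*k**3/5 + 37*k**2/5 + 32*k/5 + 9/5.
Set up (1)·f(k+1) − (1)·f(k) − (k**4 + 22*k**3/5 + 37*k**2/5 + 32*k/5 + 9/5) = 0.
d = 5 from the (0,0,4) case.
Match coefficients ⇒ f(k) = k*(k**4 + 3*k**3 + 3*k**2 + 3*k - 1)/5.
R(k) = B(k−1)·f(k)/C(k) = k*(k**4 + 3*k**3 + 3*k**2 + 3*k - 1)/(5*k**4 + 22*k**3 + 37*k**2 + 32*k + 9); s_k = R·t_k = k*(-k**4 - 3*k**3 - 3*k**2 - 3*k + 1).
Δs = -5*k**4 - 22*k**3 - 37*k**2 - 32*k - 9, as required.

s_k = k*(-k**4 - 3*k**3 - 3*k**2 - 3*k + 1)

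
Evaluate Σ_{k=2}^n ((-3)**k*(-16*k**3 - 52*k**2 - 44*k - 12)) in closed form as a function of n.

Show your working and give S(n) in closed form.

The ratio is 3*(-4*k**3 - 25*k**2 - 49*k - 31)/(4*k**3 + 13*k**2 + 11*k + 3).
A = -3, B = 1, C = k**3 + 13*k**2/4 + 11*k/4 + 3/4.
Key eq: (-3)·f(k+1) = (1)·f(k) + (k**3 + 13*k**2/4 + 11*k/4 + 3/4).
Degrees (0,0,3) ⇒ d ≤ 3.
Coefficient equations give f(k) = -k*(k**2 + k - 1)/4.
Certificate R = B(k−1)f/C = -k*(k**2 + k - 1)/(4*k**3 + 13*k**2 + 11*k + 3) gives s_k = 4*(-3)**k*k*(k**2 + k - 1).
Verify: (-3)**k*(-16*k**3 - 52*k**2 - 44*k - 12) matches t_k.
s_(n+1) = (-3)**(n + 1)*(4*n**3 + 16*n**2 + 16*n + 4) and s_(2) = 360, so S(n) = -12*(-3)**n*n**3 - 48*(-3)**n*n**2 - 48*(-3)**n*n - 12*(-3)**n - 360.

S(n) = -12*(-3)**n*n**3 - 48*(-3)**n*n**2 - 48*(-3)**n*n - 12*(-3)**n - 360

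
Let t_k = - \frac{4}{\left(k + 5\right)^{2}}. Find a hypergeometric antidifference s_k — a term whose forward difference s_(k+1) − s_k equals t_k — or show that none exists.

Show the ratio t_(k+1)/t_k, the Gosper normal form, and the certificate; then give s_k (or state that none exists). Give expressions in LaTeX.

t_(k+1)/t_k = (k + 5)**2/(k + 6)**2.
Factor: A=k**2 + 10*k + 25; B=k**2 + 12*k + 36; C=1.
Set up (k**2 + 10*k + 25)·f(k+1) − (k**2 + 10*k + 25)·f(k) − (1) = 0.
Degrees (2,2,0) ⇒ d ≤ 0.
Write f(k) = c0. Then LHS − RHS = -1, requiring -1 = 0: contradictory. No certificate.

none (Gosper's algorithm certifies no s_k)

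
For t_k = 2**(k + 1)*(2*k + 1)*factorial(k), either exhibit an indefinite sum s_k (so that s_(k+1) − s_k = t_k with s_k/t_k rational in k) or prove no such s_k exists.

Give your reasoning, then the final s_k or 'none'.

s_k = 2**(k + 1)*factorial(k)

Ratio r(k) = 2*(k + 1)*(2*k + 3)/(2*k + 1).
Factor: A=2*k + 2; B=1; C=k + 1/2.
f must satisfy (2*k + 2)·f(k+1) − (1)·f(k) = k + 1/2.
Bound: deg f ≤ 0.
Solve for f: f(k) = 1/2 (degree 0 ≤ 0).
Certificate R = B(k−1)f/C = 1/(2*k + 1) gives s_k = 2**(k + 1)*factorial(k).
Check: Δs_k = 2**(k + 1)*(2*k + 1)*factorial(k). ✓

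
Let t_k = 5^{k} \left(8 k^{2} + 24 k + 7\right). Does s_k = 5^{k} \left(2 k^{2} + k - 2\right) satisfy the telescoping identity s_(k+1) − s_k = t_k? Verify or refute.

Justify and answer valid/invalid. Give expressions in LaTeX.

Valid: the claim telescopes to t_k.

s_(k+1) = 5**(k + 1)*(k + 2*(k + 1)**2 - 1)
s_(k+1) − s_k = 5**k*(8*k**2 + 24*k + 7)
(s_(k+1) − s_k) − t_k = 0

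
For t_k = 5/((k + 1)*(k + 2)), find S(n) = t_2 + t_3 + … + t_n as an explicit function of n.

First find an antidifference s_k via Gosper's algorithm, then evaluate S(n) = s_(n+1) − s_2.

S(n) = 5*(n - 1)/(3*(n + 2))

Ratio r(k) = (k + 1)/(k + 3).
Factor: A=k + 1; B=k + 3; C=1.
Need (k + 1)·f(k+1) − (k + 2)·f(k) = 1.
d = 1 from the (1,1,0) case.
Solve for f: f(k) = k (degree 1 ≤ 1).
Certificate R = B(k−1)f/C = k*(k + 2) gives s_k = 5*k/(k + 1).
Δs = 5/(k**2 + 3*k + 2), as required.
Σ_(k=2)^n t_k = s_(n+1) − s_(2) = (5*(n + 1)/(n + 2)) − (10/3), i.e. 5*(n - 1)/(3*(n + 2)).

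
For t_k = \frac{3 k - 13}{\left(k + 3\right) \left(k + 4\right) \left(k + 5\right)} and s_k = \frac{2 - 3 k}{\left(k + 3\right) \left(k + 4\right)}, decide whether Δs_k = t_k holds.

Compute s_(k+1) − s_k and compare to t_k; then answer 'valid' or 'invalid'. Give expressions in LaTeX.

valid (s_(k+1) − s_k reduces to t_k)

s_(k+1) = (-3*k - 1)/((k + 4)*(k + 5))
s_(k+1) − s_k = (3*k - 13)/(k**3 + 12*k**2 + 47*k + 60)
(s_(k+1) − s_k) − t_k = 0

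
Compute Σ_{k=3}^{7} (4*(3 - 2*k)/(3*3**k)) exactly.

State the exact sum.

Σ = -1916/6561

Ratio r(k) = (2*k - 1)/(3*(2*k - 3)).
A = 1/3, B = 1, C = k - 3/2.
Set up (1/3)·f(k+1) − (1)·f(k) − (k - 3/2) = 0.
d = 1 from the (0,0,1) case.
A polynomial solution: f(k) = -3*(k - 1)/2.
R(k) = B(k−1)·f(k)/C(k) = -3*(k - 1)/(2*k - 3); s_k = R·t_k = 4*(k - 1)/3**k.
Check: Δs_k = 4*(3 - 2*k)/(3*3**k). ✓
Evaluate s at k=8 and k=3: 28/6561 and 8/27; difference -1916/6561.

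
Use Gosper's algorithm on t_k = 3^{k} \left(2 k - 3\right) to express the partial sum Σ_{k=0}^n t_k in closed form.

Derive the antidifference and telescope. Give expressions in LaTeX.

S(n) = 3 \cdot 3^{n} n - 6 \cdot 3^{n} + 3

Step 1: r(k) = 3*(2*k - 1)/(2*k - 3).
Factor: A=3; B=1; C=k - 3/2.
f must satisfy (3)·f(k+1) − (1)·f(k) = k - 3/2.
Bound: deg f ≤ 1.
A polynomial solution: f(k) = (k - 3)/2.
Get s_k = R·t_k = 3**k*(k - 3) with R(k) = B(k−1)f(k)/C(k) = (k - 3)/(2*k - 3).
s_(k+1) − s_k = 3**k*(2*k - 3) = t_k.
s_(n+1) = 3**(n + 1)*(n - 2) and s_(0) = -3, so S(n) = 3*3**n*n - 6*3**n + 3.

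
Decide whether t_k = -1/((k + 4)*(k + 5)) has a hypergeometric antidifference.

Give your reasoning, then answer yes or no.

t_(k+1)/t_k = (k + 4)/(k + 6).
Normal form (A,B,C) = (k + 4, k + 6, 1).
Solve (k + 4)·f(k+1) − (k + 5)·f(k) = 1.
Degrees (1,1,0) ⇒ d ≤ 1.
Solving with deg f ≤ 1: f(k) = k/4.
Get s_k = R·t_k = -k/(4*k + 16) with R(k) = B(k−1)f(k)/C(k) = k*(k + 5)/4.
Δs = -1/(k**2 + 9*k + 20), as required.

Yes. s_k = -k/(4*k + 16).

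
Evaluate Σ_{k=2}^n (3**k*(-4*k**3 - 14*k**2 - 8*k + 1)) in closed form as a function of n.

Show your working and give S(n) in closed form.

The ratio is 3*(4*k**3 + 26*k**2 + 48*k + 25)/(4*k**3 + 14*k**2 + 8*k - 1).
A = 3, B = 1, C = k**3 + 7*k**2/2 + 2*k - 1/4.
Key eq: (3)·f(k+1) = (1)·f(k) + (k**3 + 7*k**2/2 + 2*k - 1/4).
Bound: deg f ≤ 3.
Solve for f: f(k) = (2*k**3 - 2*k**2 + k - 2)/4 (degree 3 ≤ 3).
Then R = B(k−1)f/C = (2*k**3 - 2*k**2 + k - 2)/(4*k**3 + 14*k**2 + 8*k - 1), so s_k = R(k)·t_k = 3**k*(-2*k**3 + 2*k**2 - k + 2).
s_(k+1) − s_k = 3**k*(-4*k**3 - 14*k**2 - 8*k + 1) = t_k.
Evaluate: s_(n+1) = 3**(n + 1)*(-2*n**3 - 4*n**2 - 3*n + 1); subtract s_(2) = -72 ⇒ S(n) = -6*3**n*n**3 - 12*3**n*n**2 - 9*3**n*n + 3*3**n + 72.

S(n) = -6*3**n*n**3 - 12*3**n*n**2 - 9*3**n*n + 3*3**n + 72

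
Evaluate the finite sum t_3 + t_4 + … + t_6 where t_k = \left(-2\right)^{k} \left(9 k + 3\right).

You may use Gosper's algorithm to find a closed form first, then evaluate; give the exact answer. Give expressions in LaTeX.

Σ = 2496

The ratio is 2*(-3*k - 4)/(3*k + 1).
Normal form (A,B,C) = (-2, 1, k + 1/3).
f must satisfy (-2)·f(k+1) − (1)·f(k) = k + 1/3.
From deg A=0, deg B=0, deg C=1: d=1.
Coefficient equations give f(k) = -(3*k - 1)/9.
Certificate R = B(k−1)f/C = -(3*k - 1)/(3*(3*k + 1)) gives s_k = (-2)**k*(1 - 3*k).
Check: Δs_k = (-2)**k*(9*k + 3). ✓
Σ_(k=3)^(6) t_k = s_(7) − s_(3) = 2560 − (64) = 2496.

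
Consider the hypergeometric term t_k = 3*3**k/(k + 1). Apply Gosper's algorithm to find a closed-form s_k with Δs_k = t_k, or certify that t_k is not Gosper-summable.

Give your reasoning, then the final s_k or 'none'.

r(k) = 3*(k + 1)/(k + 2) after simplifying.
Factor: A=3*k + 3; B=k + 2; C=1.
Solve (3*k + 3)·f(k+1) − (k + 1)·f(k) = 1.
Degrees (1,1,0) ⇒ d ≤ -1.
d = -1 < 0 ⇒ no nonzero polynomial f; not summable.

none (Gosper's algorithm certifies no s_k)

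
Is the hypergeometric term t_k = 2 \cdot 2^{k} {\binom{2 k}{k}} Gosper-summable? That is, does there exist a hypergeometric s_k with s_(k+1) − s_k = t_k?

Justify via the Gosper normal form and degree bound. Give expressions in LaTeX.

t_(k+1)/t_k = 4*(2*k + 1)/(k + 1).
Gosper form: A/B · C(k+1)/C(k) with A=8*k + 4, B=k + 1, C=1.
Key eq: (8*k + 4)·f(k+1) = (k)·f(k) + (1).
Degrees (1,1,0) ⇒ d ≤ -1.
Negative degree bound (-1): no f exists, t_k not Gosper-summable.

No. Not Gosper-summable.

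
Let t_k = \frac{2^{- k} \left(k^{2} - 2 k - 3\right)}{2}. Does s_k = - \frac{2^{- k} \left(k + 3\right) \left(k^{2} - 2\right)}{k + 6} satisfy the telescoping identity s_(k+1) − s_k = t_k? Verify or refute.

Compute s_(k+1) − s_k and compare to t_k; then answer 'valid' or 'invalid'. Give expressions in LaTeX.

Invalid: residual \frac{3 \cdot 2^{- k} \left(- k^{3} - 6 k^{2} + 15 k + 22\right)}{2 \left(k^{2} + 13 k + 42\right)} ≠ 0.

s_(k+1) = -(k + 4)*((k + 1)**2 - 2)/(2*2**k*(k + 7))
s_(k+1) − s_k = (k**4 + 8*k**3 - 5*k**2 - 78*k - 60)/(2*2**k*(k**2 + 13*k + 42))
(s_(k+1) − s_k) − t_k = 3*(-k**3 - 6*k**2 + 15*k + 22)/(2*2**k*(k**2 + 13*k + 42))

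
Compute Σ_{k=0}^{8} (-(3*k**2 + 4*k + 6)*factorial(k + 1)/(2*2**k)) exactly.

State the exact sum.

Σ = -198449

Step 1: r(k) = (k + 2)*(4*k + 3*(k + 1)**2 + 10)/(2*(3*k**2 + 4*k + 6)).
Normal form (A,B,C) = (k/2 + 1, 1, k**2 + 4*k/3 + 2).
Set up (k/2 + 1)·f(k+1) − (1)·f(k) − (k**2 + 4*k/3 + 2) = 0.
d = 1 from the (1,0,2) case.
Coefficient equations give f(k) = 2*(3*k + 1)/3.
Get s_k = R·t_k = -(3*k + 1)*factorial(k + 1)/2**k with R(k) = B(k−1)f(k)/C(k) = 2*(3*k + 1)/(3*k**2 + 4*k + 6).
Δs = -(3*k**2 + 4*k + 6)*factorial(k + 1)/(2*2**k), as required.
Evaluate s at k=9 and k=0: -198450 and -1; difference -198449.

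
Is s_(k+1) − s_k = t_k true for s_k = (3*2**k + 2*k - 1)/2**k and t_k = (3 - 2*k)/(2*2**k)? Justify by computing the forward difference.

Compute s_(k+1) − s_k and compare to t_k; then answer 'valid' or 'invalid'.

s_(k+1) = 3 + k/2**k + 1/(2*2**k)
s_(k+1) − s_k = (3 - 2*k)/(2*2**k)
(s_(k+1) − s_k) − t_k = 0

Valid: the claim telescopes to t_k.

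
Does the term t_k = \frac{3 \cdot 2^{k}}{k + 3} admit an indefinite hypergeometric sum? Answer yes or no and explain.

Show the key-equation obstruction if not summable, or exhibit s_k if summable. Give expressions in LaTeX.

The ratio is 2*(k + 3)/(k + 4).
Factor: A=2*k + 6; B=k + 4; C=1.
f must satisfy (2*k + 6)·f(k+1) − (k + 3)·f(k) = 1.
Bound: deg f ≤ -1.
deg f ≤ -1 is impossible — no certificate.

No; the degree bound rules out any f.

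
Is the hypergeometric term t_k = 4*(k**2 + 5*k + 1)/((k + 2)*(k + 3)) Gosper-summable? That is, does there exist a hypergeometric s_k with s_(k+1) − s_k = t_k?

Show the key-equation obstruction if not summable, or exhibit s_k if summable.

r(k) = (k + 2)*(5*k + (k + 1)**2 + 6)/((k + 4)*(k**2 + 5*k + 1)) after simplifying.
Normal form (A,B,C) = (k + 2, k + 4, k**2 + 5*k + 1).
Set up (k + 2)·f(k+1) − (k + 3)·f(k) − (k**2 + 5*k + 1) = 0.
From deg A=1, deg B=1, deg C=2: d=2.
A polynomial solution: f(k) = k*(2*k - 1)/2.
R(k) = B(k−1)·f(k)/C(k) = k*(k + 3)*(2*k - 1)/(2*(k**2 + 5*k + 1)); s_k = R·t_k = 2*k*(2*k - 1)/(k + 2).
Check: Δs_k = 4*(k**2 + 5*k + 1)/(k**2 + 5*k + 6). ✓

Yes. s_k = 2*k*(2*k - 1)/(k + 2).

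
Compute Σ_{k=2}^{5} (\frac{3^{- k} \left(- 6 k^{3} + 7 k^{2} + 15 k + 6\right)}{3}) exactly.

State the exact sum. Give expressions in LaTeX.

Σ = -1112/729

t_(k+1)/t_k = (6*k**3 + 11*k**2 - 11*k - 22)/(3*(6*k**3 - 7*k**2 - 15*k - 6)).
So A=1/3 and B=1, with C=k**3 - 7*k**2/6 - 5*k/2 - 1.
Key eq: (1/3)·f(k+1) = (1)·f(k) + (k**3 - 7*k**2/6 - 5*k/2 - 1).
Bound: deg f ≤ 3.
Solve for f: f(k) = -(k - 1)*(3*k**2 + 4*k + 2)/2 (degree 3 ≤ 3).
R(k) = B(k−1)·f(k)/C(k) = -3*(k - 1)*(3*k**2 + 4*k + 2)/(6*k**3 - 7*k**2 - 15*k - 6); s_k = R·t_k = (3*k**3 + k**2 - 2*k - 2)/3**k.
Δs = (-6*k**3 + 7*k**2 + 15*k + 6)/(3*3**k), as required.
Sum = s_(6) − s_(2); s_(6) = 670/729, s_(2) = 22/9 ⇒ -1112/729.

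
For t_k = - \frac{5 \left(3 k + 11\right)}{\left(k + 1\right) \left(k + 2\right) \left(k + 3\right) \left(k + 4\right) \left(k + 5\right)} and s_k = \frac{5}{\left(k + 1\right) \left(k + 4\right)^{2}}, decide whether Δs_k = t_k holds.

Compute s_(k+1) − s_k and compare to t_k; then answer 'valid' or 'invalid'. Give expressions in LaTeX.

Invalid: residual \frac{10 \left(4 k^{2} + 31 k + 59\right)}{k^{7} + 24 k^{6} + 240 k^{5} + 1290 k^{4} + 3999 k^{3} + 7086 k^{2} + 6560 k + 2400} ≠ 0.

s_(k+1) = 5/((k + 2)*(k + 5)**2)
s_(k+1) − s_k = 5/((k + 2)*(k + 5)**2) - 5/((k + 1)*(k + 4)**2)
(s_(k+1) − s_k) − t_k = 10*(4*k**2 + 31*k + 59)/(k**7 + 24*k**6 + 240*k**5 + 1290*k**4 + 3999*k**3 + 7086*k**2 + 6560*k + 2400)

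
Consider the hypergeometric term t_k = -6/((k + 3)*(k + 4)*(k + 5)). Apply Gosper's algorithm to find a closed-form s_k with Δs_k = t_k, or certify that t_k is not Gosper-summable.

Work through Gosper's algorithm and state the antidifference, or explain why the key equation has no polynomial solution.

Ratio r(k) = (k + 3)/(k + 6).
So A=k + 3 and B=k + 6, with C=1.
Key eq: (k + 3)·f(k+1) = (k + 5)·f(k) + (1).
d = 2 from the (1,1,0) case.
Coefficient equations give f(k) = k*(k + 7)/24.
Get s_k = R·t_k = k*(-k - 7)/(4*(k + 3)*(k + 4)) with R(k) = B(k−1)f(k)/C(k) = k*(k + 5)*(k + 7)/24.
s_(k+1) − s_k = -6/(k**3 + 12*k**2 + 47*k + 60) = t_k.

s_k = k*(-k - 7)/(4*(k + 3)*(k + 4))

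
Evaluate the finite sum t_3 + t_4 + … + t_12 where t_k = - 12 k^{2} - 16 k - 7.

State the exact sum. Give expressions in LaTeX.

r(k) = (12*k**2 + 40*k + 35)/(12*k**2 + 16*k + 7) after simplifying.
Take A(k)=1, B(k)=1, C(k)=k**2 + 4*k/3 + 7/12.
Set up (1)·f(k+1) − (1)·f(k) − (k**2 + 4*k/3 + 7/12) = 0.
deg f ≤ 3 (via 0,0,2).
Solving with deg f ≤ 3: f(k) = k*(4*k**2 + 2*k + 1)/12.
Then R = B(k−1)f/C = k*(4*k**2 + 2*k + 1)/(12*k**2 + 16*k + 7), so s_k = R(k)·t_k = k*(-4*k**2 - 2*k - 1).
Δs = -12*k**2 - 16*k - 7, as required.
Telescoping: Σ = s_(13) − s_(3) = -9139 − (-129) = -9010.

Σ = -9010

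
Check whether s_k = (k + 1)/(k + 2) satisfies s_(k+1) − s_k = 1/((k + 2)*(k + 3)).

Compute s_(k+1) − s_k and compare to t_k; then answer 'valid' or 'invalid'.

valid; difference matches t_k

s_(k+1) = (k + 2)/(k + 3)
s_(k+1) − s_k = 1/(k**2 + 5*k + 6)
(s_(k+1) − s_k) − t_k = 0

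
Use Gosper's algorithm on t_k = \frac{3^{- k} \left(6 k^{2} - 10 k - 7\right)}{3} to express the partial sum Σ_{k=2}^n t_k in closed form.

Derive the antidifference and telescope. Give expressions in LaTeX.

S(n) = 3^{- n - 2} \left(5 \cdot 3^{n} - 9 n^{2} - 12 n + 6\right)

The ratio is (6*k**2 + 2*k - 11)/(3*(6*k**2 - 10*k - 7)).
A = 1/3, B = 1, C = k**2 - 5*k/3 - 7/6.
Set up (1/3)·f(k+1) − (1)·f(k) − (k**2 - 5*k/3 - 7/6) = 0.
Bound: deg f ≤ 2.
Coefficient equations give f(k) = -(3*k**2 - 2*k - 3)/2.
Get s_k = R·t_k = (-3*k**2 + 2*k + 3)/3**k with R(k) = B(k−1)f(k)/C(k) = -3*(3*k**2 - 2*k - 3)/(6*k**2 - 10*k - 7).
s_(k+1) − s_k = (6*k**2 - 10*k - 7)/(3*3**k) = t_k.
s_(n+1) = 3**(-n - 1)*(-3*n**2 - 4*n + 2) and s_(2) = -5/9, so S(n) = 3**(-n - 2)*(5*3**n - 9*n**2 - 12*n + 6).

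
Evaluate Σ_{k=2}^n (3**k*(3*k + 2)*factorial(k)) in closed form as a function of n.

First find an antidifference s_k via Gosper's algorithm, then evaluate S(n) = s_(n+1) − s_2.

Ratio r(k) = 3*(k + 1)*(3*k + 5)/(3*k + 2).
Normal form (A,B,C) = (3*k + 3, 1, k + 2/3).
Need (3*k + 3)·f(k+1) − (1)·f(k) = k + 2/3.
deg f ≤ 0 (via 1,0,1).
Solving with deg f ≤ 0: f(k) = 1/3.
So s_k = (B(k−1)f/C)·t_k = (1/(3*k + 2))·t_k = 3**k*factorial(k).
Verify: 3**k*(3*k + 2)*factorial(k) matches t_k.
Evaluate: s_(n+1) = 3**(n + 1)*factorial(n + 1); subtract s_(2) = 18 ⇒ S(n) = 3*3**n*factorial(n + 1) - 18.

S(n) = 3*3**n*factorial(n + 1) - 18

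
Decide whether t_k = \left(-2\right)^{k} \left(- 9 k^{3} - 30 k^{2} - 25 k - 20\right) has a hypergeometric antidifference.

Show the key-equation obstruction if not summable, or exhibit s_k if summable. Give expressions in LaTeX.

r(k) = 2*(-9*k**3 - 57*k**2 - 112*k - 84)/(9*k**3 + 30*k**2 + 25*k + 20) after simplifying.
Gosper form: A/B · C(k+1)/C(k) with A=-2, B=1, C=k**3 + 10*k**2/3 + 25*k/9 + 20/9.
Need (-2)·f(k+1) − (1)·f(k) = k**3 + 10*k**2/3 + 25*k/9 + 20/9.
Degrees (0,0,3) ⇒ d ≤ 3.
Solving with deg f ≤ 3: f(k) = -(3*k**3 + 4*k**2 - 3*k + 4)/9.
Get s_k = R·t_k = (-2)**k*(3*k**3 + 4*k**2 - 3*k + 4) with R(k) = B(k−1)f(k)/C(k) = -(3*k**3 + 4*k**2 - 3*k + 4)/(9*k**3 + 30*k**2 + 25*k + 20).
s_(k+1) − s_k = (-2)**k*(-9*k**3 - 30*k**2 - 25*k - 20) = t_k.

Yes. s_k = \left(-2\right)^{k} \left(3 k^{3} + 4 k^{2} - 3 k + 4\right).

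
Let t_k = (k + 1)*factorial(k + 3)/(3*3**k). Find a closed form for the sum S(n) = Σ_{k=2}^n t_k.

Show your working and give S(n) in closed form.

t_(k+1)/t_k = (k + 2)*(k + 4)/(3*(k + 1)).
A = k/3 + 4/3, B = 1, C = k + 1.
Need (k/3 + 4/3)·f(k+1) − (1)·f(k) = k + 1.
Bound: deg f ≤ 0.
A polynomial solution: f(k) = 3.
So s_k = (B(k−1)f/C)·t_k = (3/(k + 1))·t_k = factorial(k + 3)/3**k.
Verify: (k + 1)*factorial(k + 3)/(3*3**k) matches t_k.
Evaluate: s_(n+1) = 3**(-n - 1)*factorial(n + 4); subtract s_(2) = 40/3 ⇒ S(n) = -40/3 + factorial(n + 4)/(3*3**n).

S(n) = -40/3 + factorial(n + 4)/(3*3**n)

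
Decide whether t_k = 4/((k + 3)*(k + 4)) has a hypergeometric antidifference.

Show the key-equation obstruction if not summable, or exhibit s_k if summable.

Yes. s_k = 4*k/(3*(k + 3)).

Ratio r(k) = (k + 3)/(k + 5).
Take A(k)=k + 3, B(k)=k + 5, C(k)=1.
Set up (k + 3)·f(k+1) − (k + 4)·f(k) − (1) = 0.
d = 1 from the (1,1,0) case.
Solve for f: f(k) = k/3 (degree 1 ≤ 1).
Certificate R = B(k−1)f/C = k*(k + 4)/3 gives s_k = 4*k/(3*(k + 3)).
Verify: 4/(k**2 + 7*k + 12) matches t_k.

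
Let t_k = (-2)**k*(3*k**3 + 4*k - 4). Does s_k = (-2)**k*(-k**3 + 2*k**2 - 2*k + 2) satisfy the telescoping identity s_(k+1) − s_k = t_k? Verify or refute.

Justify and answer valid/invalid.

valid (s_(k+1) − s_k reduces to t_k)

s_(k+1) = (-2)**(k + 1)*(-k**3 - k**2 - k + 1)
s_(k+1) − s_k = (-2)**k*(3*k**3 + 4*k - 4)
(s_(k+1) − s_k) − t_k = 0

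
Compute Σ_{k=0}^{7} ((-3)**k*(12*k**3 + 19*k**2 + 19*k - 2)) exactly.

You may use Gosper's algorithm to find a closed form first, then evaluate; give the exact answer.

Σ = -9277256

t_(k+1)/t_k = 3*(-12*k**3 - 55*k**2 - 93*k - 48)/(12*k**3 + 19*k**2 + 19*k - 2).
Factor: A=-3; B=1; C=k**3 + 19*k**2/12 + 19*k/12 - 1/6.
Key eq: (-3)·f(k+1) = (1)·f(k) + (k**3 + 19*k**2/12 + 19*k/12 - 1/6).
From deg A=0, deg B=0, deg C=3: d=3.
Match coefficients ⇒ f(k) = -(k - 1)*(3*k**2 + k + 2)/12.
So s_k = (B(k−1)f/C)·t_k = (-(k - 1)*(3*k**2 + k + 2)/(12*k**3 + 19*k**2 + 19*k - 2))·t_k = (-3)**k*(-3*k**3 + 2*k**2 - k + 2).
Verify: (-3)**k*(12*k**3 + 19*k**2 + 19*k - 2) matches t_k.
Telescoping: Σ = s_(8) − s_(0) = -9277254 − (2) = -9277256.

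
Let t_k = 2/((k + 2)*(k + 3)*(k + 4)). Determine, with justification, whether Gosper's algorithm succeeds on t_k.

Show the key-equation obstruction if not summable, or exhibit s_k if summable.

Yes. s_k = k*(k + 5)/(6*(k + 2)*(k + 3)).

Step 1: r(k) = (k + 2)/(k + 5).
Take A(k)=k + 2, B(k)=k + 5, C(k)=1.
Solve (k + 2)·f(k+1) − (k + 4)·f(k) = 1.
Degrees (1,1,0) ⇒ d ≤ 2.
A polynomial solution: f(k) = k*(k + 5)/12.
R(k) = B(k−1)·f(k)/C(k) = k*(k + 4)*(k + 5)/12; s_k = R·t_k = k*(k + 5)/(6*(k + 2)*(k + 3)).
Check: Δs_k = 2/(k**3 + 9*k**2 + 26*k + 24). ✓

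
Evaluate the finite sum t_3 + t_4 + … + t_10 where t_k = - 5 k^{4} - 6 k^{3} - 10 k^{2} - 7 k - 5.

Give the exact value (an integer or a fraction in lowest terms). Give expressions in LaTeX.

Σ = -148880

Ratio r(k) = (5*k**4 + 26*k**3 + 58*k**2 + 65*k + 33)/(5*k**4 + 6*k**3 + 10*k**2 + 7*k + 5).
Factor: A=1; B=1; C=k**4 + 6*k**3/5 + 2*k**2 + 7*k/5 + 1.
Need (1)·f(k+1) − (1)·f(k) = k**4 + 6*k**3/5 + 2*k**2 + 7*k/5 + 1.
From deg A=0, deg B=0, deg C=4: d=5.
Match coefficients ⇒ f(k) = k*(k**4 - k**3 + 2*k**2 + 3)/5.
R(k) = B(k−1)·f(k)/C(k) = k*(k**4 - k**3 + 2*k**2 + 3)/(5*k**4 + 6*k**3 + 10*k**2 + 7*k + 5); s_k = R·t_k = k*(-k**4 + k**3 - 2*k**2 - 3).
Δs = -5*k**4 - 6*k**3 - 10*k**2 - 7*k - 5, as required.
Evaluate s at k=11 and k=3: -149105 and -225; difference -148880.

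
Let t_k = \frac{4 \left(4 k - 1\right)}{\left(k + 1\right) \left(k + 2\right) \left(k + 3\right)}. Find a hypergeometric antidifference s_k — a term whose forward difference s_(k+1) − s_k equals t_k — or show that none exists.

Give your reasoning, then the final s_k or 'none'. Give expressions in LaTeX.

s_k = \frac{k \left(3 k - 7\right)}{\left(k + 1\right) \left(k + 2\right)}

r(k) = (k + 1)*(4*k + 3)/((k + 4)*(4*k - 1)) after simplifying.
Normal form (A,B,C) = (k + 1, k + 4, k - 1/4).
f must satisfy (k + 1)·f(k+1) − (k + 3)·f(k) = k - 1/4.
Degrees (1,1,1) ⇒ d ≤ 2.
Coefficient equations give f(k) = k*(3*k - 7)/16.
Then R = B(k−1)f/C = k*(k + 3)*(3*k - 7)/(4*(4*k - 1)), so s_k = R(k)·t_k = k*(3*k - 7)/((k + 1)*(k + 2)).
Verify: 4*(4*k - 1)/(k**3 + 6*k**2 + 11*k + 6) matches t_k.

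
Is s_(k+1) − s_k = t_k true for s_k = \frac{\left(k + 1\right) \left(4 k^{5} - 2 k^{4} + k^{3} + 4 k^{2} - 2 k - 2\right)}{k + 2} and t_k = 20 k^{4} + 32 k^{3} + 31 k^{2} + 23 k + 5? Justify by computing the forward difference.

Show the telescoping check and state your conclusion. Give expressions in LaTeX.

Invalid: residual \frac{- 16 k^{5} - 74 k^{4} - 94 k^{3} - 81 k^{2} - 53 k - 12}{k^{2} + 5 k + 6} ≠ 0.

s_(k+1) = (4*k**6 + 26*k**5 + 69*k**4 + 101*k**3 + 91*k**2 + 45*k + 6)/(k + 3)
s_(k+1) − s_k = (20*k**6 + 116*k**5 + 237*k**4 + 276*k**3 + 225*k**2 + 110*k + 18)/(k**2 + 5*k + 6)
(s_(k+1) − s_k) − t_k = (-16*k**5 - 74*k**4 - 94*k**3 - 81*k**2 - 53*k - 12)/(k**2 + 5*k + 6)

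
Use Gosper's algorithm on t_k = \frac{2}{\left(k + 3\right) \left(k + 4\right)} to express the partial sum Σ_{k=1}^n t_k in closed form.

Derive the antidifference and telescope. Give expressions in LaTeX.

t_(k+1)/t_k = (k + 3)/(k + 5).
Factor: A=k + 3; B=k + 5; C=1.
Set up (k + 3)·f(k+1) − (k + 4)·f(k) − (1) = 0.
d = 1 from the (1,1,0) case.
Match coefficients ⇒ f(k) = k/3.
Certificate R = B(k−1)f/C = k*(k + 4)/3 gives s_k = 2*k/(3*(k + 3)).
Δs = 2/(k**2 + 7*k + 12), as required.
s_(n+1) = 2*(n + 1)/(3*(n + 4)) and s_(1) = 1/6, so S(n) = n/(2*(n + 4)).

S(n) = \frac{n}{2 \left(n + 4\right)}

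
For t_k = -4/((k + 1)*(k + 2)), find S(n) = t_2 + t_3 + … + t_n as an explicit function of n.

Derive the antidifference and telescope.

r(k) = (k + 1)/(k + 3) after simplifying.
Factor: A=k + 1; B=k + 3; C=1.
Key eq: (k + 1)·f(k+1) = (k + 2)·f(k) + (1).
Bound: deg f ≤ 1.
Coefficient equations give f(k) = k.
R(k) = B(k−1)·f(k)/C(k) = k*(k + 2); s_k = R·t_k = -4*k/(k + 1).
s_(k+1) − s_k = -4/(k**2 + 3*k + 2) = t_k.
Σ_(k=2)^n t_k = s_(n+1) − s_(2) = (4*(-n - 1)/(n + 2)) − (-8/3), i.e. 4*(1 - n)/(3*(n + 2)).

S(n) = 4*(1 - n)/(3*(n + 2))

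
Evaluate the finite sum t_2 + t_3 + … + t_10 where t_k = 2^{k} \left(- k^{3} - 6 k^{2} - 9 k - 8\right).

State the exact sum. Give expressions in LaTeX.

r(k) = 2*(k**3 + 9*k**2 + 24*k + 24)/(k**3 + 6*k**2 + 9*k + 8) after simplifying.
Factor: A=2; B=1; C=k**3 + 6*k**2 + 9*k + 8.
Solve (2)·f(k+1) − (1)·f(k) = k**3 + 6*k**2 + 9*k + 8.
From deg A=0, deg B=0, deg C=3: d=3.
Match coefficients ⇒ f(k) = k*(k**2 + 3).
So s_k = (B(k−1)f/C)·t_k = (k*(k**2 + 3)/(k**3 + 6*k**2 + 9*k + 8))·t_k = 2**k*k*(-k**2 - 3).
Δs = 2**k*(-k**3 - 6*k**2 - 9*k - 8), as required.
Σ_(k=2)^(10) t_k = s_(11) − s_(2) = -2793472 − (-56) = -2793416.

Σ = -2793416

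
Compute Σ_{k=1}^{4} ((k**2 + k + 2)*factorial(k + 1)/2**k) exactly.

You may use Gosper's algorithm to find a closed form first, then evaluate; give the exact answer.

The ratio is (k + 2)*(k + (k + 1)**2 + 3)/(2*(k**2 + k + 2)).
Factor: A=k/2 + 1; B=1; C=k**2 + k + 2.
Solve (k/2 + 1)·f(k+1) − (1)·f(k) = k**2 + k + 2.
d = 1 from the (1,0,2) case.
Match coefficients ⇒ f(k) = 2*k.
R(k) = B(k−1)·f(k)/C(k) = 2*k/(k**2 + k + 2); s_k = R·t_k = 2**(1 - k)*k*factorial(k + 1).
Δs = (k**2 + k + 2)*factorial(k + 1)/2**k, as required.
Σ_(k=1)^(4) t_k = s_(5) − s_(1) = 225 − (2) = 223.

Σ = 223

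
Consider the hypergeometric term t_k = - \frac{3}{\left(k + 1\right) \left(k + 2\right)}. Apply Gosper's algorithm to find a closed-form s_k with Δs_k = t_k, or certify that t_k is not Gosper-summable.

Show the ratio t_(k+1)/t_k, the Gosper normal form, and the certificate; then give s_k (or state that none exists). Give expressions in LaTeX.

t_(k+1)/t_k = (k + 1)/(k + 3).
Factor: A=k + 1; B=k + 3; C=1.
Need (k + 1)·f(k+1) − (k + 2)·f(k) = 1.
From deg A=1, deg B=1, deg C=0: d=1.
Solve for f: f(k) = k (degree 1 ≤ 1).
Certificate R = B(k−1)f/C = k*(k + 2) gives s_k = -3*k/(k + 1).
s_(k+1) − s_k = -3/(k**2 + 3*k + 2) = t_k.

s_k = - \frac{3 k}{k + 1}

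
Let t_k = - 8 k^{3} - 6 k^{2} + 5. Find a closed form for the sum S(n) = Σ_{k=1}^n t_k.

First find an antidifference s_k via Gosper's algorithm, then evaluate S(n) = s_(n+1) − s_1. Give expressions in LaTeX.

t_(k+1)/t_k = (8*(k + 1)**3 + 6*(k + 1)**2 - 5)/(8*k**3 + 6*k**2 - 5).
A = 1, B = 1, C = k**3 + 3*k**2/4 - 5/8.
Solve (1)·f(k+1) − (1)·f(k) = k**3 + 3*k**2/4 - 5/8.
From deg A=0, deg B=0, deg C=3: d=4.
Solve for f: f(k) = k*(2*k**3 - 2*k**2 - k - 4)/8 (degree 4 ≤ 4).
Then R = B(k−1)f/C = k*(2*k**3 - 2*k**2 - k - 4)/(8*k**3 + 6*k**2 - 5), so s_k = R(k)·t_k = k*(-2*k**3 + 2*k**2 + k + 4).
Δs = -8*k**3 - 6*k**2 + 5, as required.
Evaluate: s_(n+1) = -2*n**4 - 6*n**3 - 5*n**2 + 4*n + 5; subtract s_(1) = 5 ⇒ S(n) = n*(-2*n**3 - 6*n**2 - 5*n + 4).

S(n) = n \left(- 2 n^{3} - 6 n^{2} - 5 n + 4\right)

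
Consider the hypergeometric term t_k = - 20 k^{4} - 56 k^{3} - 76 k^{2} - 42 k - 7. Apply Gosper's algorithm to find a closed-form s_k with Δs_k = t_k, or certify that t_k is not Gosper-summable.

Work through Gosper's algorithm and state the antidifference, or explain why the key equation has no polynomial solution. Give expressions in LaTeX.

s_k = k \left(- 4 k^{4} - 4 k^{3} - 4 k^{2} + 3 k + 2\right)

Step 1: r(k) = (20*k**4 + 136*k**3 + 364*k**2 + 442*k + 201)/(20*k**4 + 56*k**3 + 76*k**2 + 42*k + 7).
A = 1, B = 1, C = k**4 + 14*k**3/5 + 19*k**2/5 + 21*k/10 + 7/20.
Set up (1)·f(k+1) − (1)·f(k) − (k**4 + 14*k**3/5 + 19*k**2/5 + 21*k/10 + 7/20) = 0.
d = 5 from the (0,0,4) case.
Match coefficients ⇒ f(k) = k*(4*k**4 + 4*k**3 + 4*k**2 - 3*k - 2)/20.
Certificate R = B(k−1)f/C = k*(4*k**4 + 4*k**3 + 4*k**2 - 3*k - 2)/(20*k**4 + 56*k**3 + 76*k**2 + 42*k + 7) gives s_k = k*(-4*k**4 - 4*k**3 - 4*k**2 + 3*k + 2).
Verify: -20*k**4 - 56*k**3 - 76*k**2 - 42*k - 7 matches t_k.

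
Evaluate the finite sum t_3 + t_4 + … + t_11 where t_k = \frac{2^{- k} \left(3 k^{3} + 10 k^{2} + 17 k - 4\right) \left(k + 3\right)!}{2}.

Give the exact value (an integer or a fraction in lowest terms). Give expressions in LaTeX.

Compute t_(k+1)/t_k: get (3*k**4 + 31*k**3 + 122*k**2 + 210*k + 104)/(2*(3*k**3 + 10*k**2 + 17*k - 4)).
So A=k/2 + 2 and B=1, with C=k**3 + 10*k**2/3 + 17*k/3 - 4/3.
Solve (k/2 + 2)·f(k+1) − (1)·f(k) = k**3 + 10*k**2/3 + 17*k/3 - 4/3.
d = 2 from the (1,0,3) case.
Solving with deg f ≤ 2: f(k) = 2*(3*k**2 - 2*k - 4)/3.
Get s_k = R·t_k = (3*k**2 - 2*k - 4)*factorial(k + 3)/2**k with R(k) = B(k−1)f(k)/C(k) = 2*(3*k**2 - 2*k - 4)/(3*k**3 + 10*k**2 + 17*k - 4).
Verify: (3*k**3 + 10*k**2 + 17*k - 4)*factorial(k + 3)/(2*2**k) matches t_k.
Sum = s_(12) − s_(3); s_(12) = 128979600750, s_(3) = 1530 ⇒ 128979599220.

Σ = 128979599220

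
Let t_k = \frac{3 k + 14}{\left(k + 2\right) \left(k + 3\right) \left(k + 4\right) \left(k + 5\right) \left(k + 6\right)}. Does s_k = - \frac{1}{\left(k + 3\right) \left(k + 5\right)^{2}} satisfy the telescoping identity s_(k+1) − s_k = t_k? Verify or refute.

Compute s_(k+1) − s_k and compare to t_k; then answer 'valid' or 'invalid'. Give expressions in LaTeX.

Invalid: residual \frac{3 \left(- 4 k^{2} - 39 k - 94\right)}{k^{7} + 31 k^{6} + 405 k^{5} + 2885 k^{4} + 12074 k^{3} + 29604 k^{2} + 39240 k + 21600} ≠ 0.

s_(k+1) = -1/((k + 4)*(k + 6)**2)
s_(k+1) − s_k = -1/((k + 4)*(k + 6)**2) + 1/((k + 3)*(k + 5)**2)
(s_(k+1) − s_k) − t_k = 3*(-4*k**2 - 39*k - 94)/(k**7 + 31*k**6 + 405*k**5 + 2885*k**4 + 12074*k**3 + 29604*k**2 + 39240*k + 21600)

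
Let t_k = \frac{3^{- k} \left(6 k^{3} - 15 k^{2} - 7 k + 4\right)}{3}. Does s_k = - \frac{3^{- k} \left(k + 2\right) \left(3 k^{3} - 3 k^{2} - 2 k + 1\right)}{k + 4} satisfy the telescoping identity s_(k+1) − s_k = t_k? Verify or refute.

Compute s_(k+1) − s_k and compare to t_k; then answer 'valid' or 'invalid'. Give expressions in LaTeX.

Invalid: residual \frac{2 \cdot 3^{- k} \left(- 6 k^{4} - 18 k^{3} + 76 k^{2} + 30 k - 19\right)}{3 \left(k^{2} + 9 k + 20\right)} ≠ 0.

s_(k+1) = (-3*k**4 - 15*k**3 - 19*k**2 - 2*k + 3)/(3*3**k*(k + 5))
s_(k+1) − s_k = (6*k**5 + 27*k**4 - 58*k**3 - 207*k**2 - 44*k + 42)/(3*3**k*(k**2 + 9*k + 20))
(s_(k+1) − s_k) − t_k = 2*(-6*k**4 - 18*k**3 + 76*k**2 + 30*k - 19)/(3*3**k*(k**2 + 9*k + 20))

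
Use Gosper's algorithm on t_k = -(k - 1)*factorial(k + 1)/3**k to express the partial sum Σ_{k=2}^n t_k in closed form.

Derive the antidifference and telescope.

S(n) = 2 - factorial(n + 2)/3**n

Compute t_(k+1)/t_k: get k*(k + 2)/(3*(k - 1)).
A = k/3 + 2/3, B = 1, C = k - 1.
Set up (k/3 + 2/3)·f(k+1) − (1)·f(k) − (k - 1) = 0.
deg f ≤ 0 (via 1,0,1).
A polynomial solution: f(k) = 3.
Then R = B(k−1)f/C = 3/(k - 1), so s_k = R(k)·t_k = -3**(1 - k)*factorial(k + 1).
Check: Δs_k = -(k - 1)*factorial(k + 1)/3**k. ✓
s_(n+1) = -factorial(n + 2)/3**n and s_(2) = -2, so S(n) = 2 - factorial(n + 2)/3**n.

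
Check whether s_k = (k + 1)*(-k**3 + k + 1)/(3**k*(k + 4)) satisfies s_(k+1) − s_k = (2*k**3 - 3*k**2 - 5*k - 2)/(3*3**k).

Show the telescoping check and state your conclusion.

Invalid: residual (-2*k**4 - 8*k**3 + 17*k**2 + 25*k + 11)/(3**k*(k**2 + 9*k + 20)) ≠ 0.

s_(k+1) = (k + 2)*(k - (k + 1)**3 + 2)/(3*3**k*(k + 5))
s_(k+1) − s_k = (2*k**5 + 9*k**4 - 16*k**3 - 56*k**2 - 43*k - 7)/(3*3**k*(k**2 + 9*k + 20))
(s_(k+1) − s_k) − t_k = (-2*k**4 - 8*k**3 + 17*k**2 + 25*k + 11)/(3**k*(k**2 + 9*k + 20))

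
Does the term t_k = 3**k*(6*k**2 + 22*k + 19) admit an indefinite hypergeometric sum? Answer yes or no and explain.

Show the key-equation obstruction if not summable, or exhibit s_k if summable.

Yes. s_k = 3**k*(3*k**2 + 2*k + 2).

Ratio r(k) = 3*(6*k**2 + 34*k + 47)/(6*k**2 + 22*k + 19).
A = 3, B = 1, C = k**2 + 11*k/3 + 19/6.
Set up (3)·f(k+1) − (1)·f(k) − (k**2 + 11*k/3 + 19/6) = 0.
d = 2 from the (0,0,2) case.
Coefficient equations give f(k) = (3*k**2 + 2*k + 2)/6.
So s_k = (B(k−1)f/C)·t_k = ((3*k**2 + 2*k + 2)/(6*k**2 + 22*k + 19))·t_k = 3**k*(3*k**2 + 2*k + 2).
Verify: 3**k*(6*k**2 + 22*k + 19) matches t_k.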